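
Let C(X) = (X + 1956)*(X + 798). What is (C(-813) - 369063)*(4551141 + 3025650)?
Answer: -2926217298528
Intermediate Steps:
C(X) = (798 + X)*(1956 + X) (C(X) = (1956 + X)*(798 + X) = (798 + X)*(1956 + X))
(C(-813) - 369063)*(4551141 + 3025650) = ((1560888 + (-813)² + 2754*(-813)) - 369063)*(4551141 + 3025650) = ((1560888 + 660969 - 2239002) - 369063)*7576791 = (-17145 - 369063)*7576791 = -386208*7576791 = -2926217298528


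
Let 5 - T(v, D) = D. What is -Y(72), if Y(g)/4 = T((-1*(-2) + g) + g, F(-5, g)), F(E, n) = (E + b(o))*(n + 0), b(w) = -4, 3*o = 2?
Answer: -2612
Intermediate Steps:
o = ⅔ (o = (⅓)*2 = ⅔ ≈ 0.66667)
F(E, n) = n*(-4 + E) (F(E, n) = (E - 4)*(n + 0) = (-4 + E)*n = n*(-4 + E))
T(v, D) = 5 - D
Y(g) = 20 + 36*g (Y(g) = 4*(5 - g*(-4 - 5)) = 4*(5 - g*(-9)) = 4*(5 - (-9)*g) = 4*(5 + 9*g) = 20 + 36*g)
-Y(72) = -(20 + 36*72) = -(20 + 2592) = -1*2612 = -2612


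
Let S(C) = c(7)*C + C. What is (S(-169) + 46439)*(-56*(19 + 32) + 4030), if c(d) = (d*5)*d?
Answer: 5711510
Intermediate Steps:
c(d) = 5*d² (c(d) = (5*d)*d = 5*d²)
S(C) = 246*C (S(C) = (5*7²)*C + C = (5*49)*C + C = 245*C + C = 246*C)
(S(-169) + 46439)*(-56*(19 + 32) + 4030) = (246*(-169) + 46439)*(-56*(19 + 32) + 4030) = (-41574 + 46439)*(-56*51 + 4030) = 4865*(-2856 + 4030) = 4865*1174 = 5711510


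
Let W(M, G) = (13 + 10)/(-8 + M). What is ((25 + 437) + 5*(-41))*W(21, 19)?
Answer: 5911/13 ≈ 454.69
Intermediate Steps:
W(M, G) = 23/(-8 + M)
((25 + 437) + 5*(-41))*W(21, 19) = ((25 + 437) + 5*(-41))*(23/(-8 + 21)) = (462 - 205)*(23/13) = 257*(23*(1/13)) = 257*(23/13) = 5911/13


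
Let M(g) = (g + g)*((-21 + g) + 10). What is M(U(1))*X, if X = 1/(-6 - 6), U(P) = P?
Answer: 5/3 ≈ 1.6667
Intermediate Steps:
X = -1/12 (X = 1/(-12) = -1/12 ≈ -0.083333)
M(g) = 2*g*(-11 + g) (M(g) = (2*g)*(-11 + g) = 2*g*(-11 + g))
M(U(1))*X = (2*1*(-11 + 1))*(-1/12) = (2*1*(-10))*(-1/12) = -20*(-1/12) = 5/3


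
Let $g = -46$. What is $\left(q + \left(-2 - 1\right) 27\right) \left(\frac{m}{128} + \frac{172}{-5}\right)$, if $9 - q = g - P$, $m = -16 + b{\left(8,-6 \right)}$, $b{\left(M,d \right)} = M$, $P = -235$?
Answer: $\frac{719577}{80} \approx 8994.7$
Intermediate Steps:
$m = -8$ ($m = -16 + 8 = -8$)
$q = -180$ ($q = 9 - \left(-46 - -235\right) = 9 - \left(-46 + 235\right) = 9 - 189 = -180$)
$\left(q + \left(-2 - 1\right) 27\right) \left(\frac{m}{128} + \frac{172}{-5}\right) = \left(-180 + \left(-2 - 1\right) 27\right) \left(- \frac{8}{128} + \frac{172}{-5}\right) = \left(-180 - 81\right) \left(\left(-8\right) \frac{1}{128} + 172 \left(- \frac{1}{5}\right)\right) = \left(-180 - 81\right) \left(- \frac{1}{16} - \frac{172}{5}\right) = \left(-261\right) \left(- \frac{2757}{80}\right) = \frac{719577}{80}$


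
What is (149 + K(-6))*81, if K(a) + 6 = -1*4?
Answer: 11259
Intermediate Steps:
K(a) = -10 (K(a) = -6 - 1*4 = -6 - 4 = -10)
(149 + K(-6))*81 = (149 - 10)*81 = 139*81 = 11259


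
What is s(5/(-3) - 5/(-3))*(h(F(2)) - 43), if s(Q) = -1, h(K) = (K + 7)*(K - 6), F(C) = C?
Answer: 79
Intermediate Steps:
h(K) = (-6 + K)*(7 + K) (h(K) = (7 + K)*(-6 + K) = (-6 + K)*(7 + K))
s(5/(-3) - 5/(-3))*(h(F(2)) - 43) = -((-42 + 2 + 2²) - 43) = -((-42 + 2 + 4) - 43) = -(-36 - 43) = -1*(-79) = 79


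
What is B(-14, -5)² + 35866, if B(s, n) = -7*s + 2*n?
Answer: 43610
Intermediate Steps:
B(-14, -5)² + 35866 = (-7*(-14) + 2*(-5))² + 35866 = (98 - 10)² + 35866 = 88² + 35866 = 7744 + 35866 = 43610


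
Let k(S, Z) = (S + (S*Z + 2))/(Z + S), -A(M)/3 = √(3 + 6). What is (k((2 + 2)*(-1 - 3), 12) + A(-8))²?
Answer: 7225/4 ≈ 1806.3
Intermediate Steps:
A(M) = -9 (A(M) = -3*√(3 + 6) = -3*√9 = -3*3 = -9)
k(S, Z) = (2 + S + S*Z)/(S + Z) (k(S, Z) = (S + (2 + S*Z))/(S + Z) = (2 + S + S*Z)/(S + Z))
(k((2 + 2)*(-1 - 3), 12) + A(-8))² = ((2 + (2 + 2)*(-1 - 3) + ((2 + 2)*(-1 - 3))*12)/((2 + 2)*(-1 - 3) + 12) - 9)² = ((2 + 4*(-4) + (4*(-4))*12)/(4*(-4) + 12) - 9)² = ((2 - 16 - 16*12)/(-16 + 12) - 9)² = ((2 - 16 - 192)/(-4) - 9)² = (-¼*(-206) - 9)² = (103/2 - 9)² = (85/2)² = 7225/4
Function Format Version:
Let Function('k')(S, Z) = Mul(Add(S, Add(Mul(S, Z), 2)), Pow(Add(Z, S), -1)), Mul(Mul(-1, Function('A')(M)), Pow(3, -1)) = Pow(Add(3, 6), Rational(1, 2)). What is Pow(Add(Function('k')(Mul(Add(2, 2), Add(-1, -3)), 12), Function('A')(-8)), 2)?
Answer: Rational(7225, 4) ≈ 1806.3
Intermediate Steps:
Function('A')(M) = -9 (Function('A')(M) = Mul(-3, Pow(Add(3, 6), Rational(1, 2))) = Mul(-3, Pow(9, Rational(1, 2))) = Mul(-3, 3) = -9)
Function('k')(S, Z) = Mul(Pow(Add(S, Z), -1), Add(2, S, Mul(S, Z))) (Function('k')(S, Z) = Mul(Add(S, Add(2, Mul(S, Z))), Pow(Add(S, Z), -1)) = Mul(Add(2, S, Mul(S, Z)), Pow(Add(S, Z), -1)) = Mul(Pow(Add(S, Z), -1), Add(2, S, Mul(S, Z))))
Pow(Add(Function('k')(Mul(Add(2, 2), Add(-1, -3)), 12), Function('A')(-8)), 2) = Pow(Add(Mul(Pow(Add(Mul(Add(2, 2), Add(-1, -3)), 12), -1), Add(2, Mul(Add(2, 2), Add(-1, -3)), Mul(Mul(Add(2, 2), Add(-1, -3)), 12))), -9), 2) = Pow(Add(Mul(Pow(Add(Mul(4, -4), 12), -1), Add(2, Mul(4, -4), Mul(Mul(4, -4), 12))), -9), 2) = Pow(Add(Mul(Pow(Add(-16, 12), -1), Add(2, -16, Mul(-16, 12))), -9), 2) = Pow(Add(Mul(Pow(-4, -1), Add(2, -16, -192)), -9), 2) = Pow(Add(Mul(Rational(-1, 4), -206), -9), 2) = Pow(Add(Rational(103, 2), -9), 2) = Pow(Rational(85, 2), 2) = Rational(7225, 4)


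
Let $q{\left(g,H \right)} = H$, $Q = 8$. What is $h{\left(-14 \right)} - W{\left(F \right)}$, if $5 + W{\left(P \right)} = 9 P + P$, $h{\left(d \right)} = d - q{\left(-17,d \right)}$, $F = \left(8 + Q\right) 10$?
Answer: $-1595$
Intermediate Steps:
$F = 160$ ($F = \left(8 + 8\right) 10 = 16 \cdot 10 = 160$)
$h{\left(d \right)} = 0$ ($h{\left(d \right)} = d - d = 0$)
$W{\left(P \right)} = -5 + 10 P$ ($W{\left(P \right)} = -5 + \left(9 P + P\right) = -5 + 10 P$)
$h{\left(-14 \right)} - W{\left(F \right)} = 0 - \left(-5 + 10 \cdot 160\right) = 0 - \left(-5 + 1600\right) = 0 - 1595 = -1595$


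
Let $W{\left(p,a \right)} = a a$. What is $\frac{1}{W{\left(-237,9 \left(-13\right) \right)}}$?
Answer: $\frac{1}{13689} \approx 7.3051 \cdot 10^{-5}$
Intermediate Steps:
$W{\left(p,a \right)} = a^{2}$
$\frac{1}{W{\left(-237,9 \left(-13\right) \right)}} = \frac{1}{\left(9 \left(-13\right)\right)^{2}} = \frac{1}{\left(-117\right)^{2}} = \frac{1}{13689}$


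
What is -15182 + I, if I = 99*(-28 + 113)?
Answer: -6767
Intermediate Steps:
I = 8415 (I = 99*85 = 8415)
-15182 + I = -15182 + 8415 = -6767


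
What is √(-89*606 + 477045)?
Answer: √423111 ≈ 650.47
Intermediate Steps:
√(-89*606 + 477045) = √(-53934 + 477045) = √423111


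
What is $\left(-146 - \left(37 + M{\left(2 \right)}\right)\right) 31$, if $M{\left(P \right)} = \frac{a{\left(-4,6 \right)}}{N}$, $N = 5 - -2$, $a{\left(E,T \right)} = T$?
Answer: $- \frac{39897}{7} \approx -5699.6$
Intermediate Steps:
$N = 7$ ($N = 5 + 2 = 7$)
$M{\left(P \right)} = \frac{6}{7}$
$\left(-146 - \left(37 + M{\left(2 \right)}\right)\right) 31 = \left(-146 - \frac{265}{7}\right) 31 = \left(- \frac{1287}{7}\right) 31 = - \frac{39897}{7}$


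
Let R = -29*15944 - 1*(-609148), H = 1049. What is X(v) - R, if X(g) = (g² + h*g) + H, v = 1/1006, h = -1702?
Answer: -147478634239/1012036 ≈ -1.4572e+5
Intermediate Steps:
v = 1/1006 ≈ 0.00099404
X(g) = 1049 + g² - 1702*g (X(g) = (g² - 1702*g) + 1049 = 1049 + g² - 1702*g)
R = 146772 (R = -462376 + 609148 = 146772)
X(v) - R = (1049 + (1/1006)² - 1702*1/1006) - 1*146772 = (1049 + 1/1012036 - 851/503) - 146772 = 1059913553/1012036 - 146772 = -147478634239/1012036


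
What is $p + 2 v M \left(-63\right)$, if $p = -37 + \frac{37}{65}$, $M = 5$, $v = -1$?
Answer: $\frac{38582}{65} \approx 593.57$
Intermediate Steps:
$p = - \frac{2368}{65}$ ($p = -37 + 37 \cdot \frac{1}{65} = -37 + \frac{37}{65} = - \frac{2368}{65} \approx -36.431$)
$p + 2 v M \left(-63\right) = - \frac{2368}{65} + 2 \left(-1\right) 5 \left(-63\right) = - \frac{2368}{65} + \left(-2\right) 5 \left(-63\right) = - \frac{2368}{65} - -630 = - \frac{2368}{65} + 630 = \frac{38582}{65}$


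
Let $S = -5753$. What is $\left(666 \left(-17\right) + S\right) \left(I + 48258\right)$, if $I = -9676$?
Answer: $-658787650$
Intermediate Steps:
$\left(666 \left(-17\right) + S\right) \left(I + 48258\right) = \left(666 \left(-17\right) - 5753\right) \left(-9676 + 48258\right) = \left(-11322 - 5753\right) 38582 = \left(-17075\right) 38582 = -658787650$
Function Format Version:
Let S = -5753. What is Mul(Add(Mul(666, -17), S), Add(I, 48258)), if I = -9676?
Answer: -658787650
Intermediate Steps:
Mul(Add(Mul(666, -17), S), Add(I, 48258)) = Mul(Add(Mul(666, -17), -5753), Add(-9676, 48258)) = Mul(Add(-11322, -5753), 38582) = Mul(-17075, 38582) = -658787650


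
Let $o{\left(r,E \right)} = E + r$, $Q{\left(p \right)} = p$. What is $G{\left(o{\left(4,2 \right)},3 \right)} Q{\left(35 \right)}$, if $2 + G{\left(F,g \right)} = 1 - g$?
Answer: $-140$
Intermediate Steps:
$G{\left(F,g \right)} = -1 - g$ ($G{\left(F,g \right)} = -2 - \left(-1 + g\right) = -1 - g$)
$G{\left(o{\left(4,2 \right)},3 \right)} Q{\left(35 \right)} = \left(-1 - 3\right) 35 = \left(-4\right) 35 = -140$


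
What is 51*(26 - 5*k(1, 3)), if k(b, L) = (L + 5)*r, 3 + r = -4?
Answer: 15606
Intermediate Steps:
r = -7 (r = -3 - 4 = -7)
k(b, L) = -35 - 7*L (k(b, L) = (L + 5)*(-7) = (5 + L)*(-7) = -35 - 7*L)
51*(26 - 5*k(1, 3)) = 51*(26 - 5*(-35 - 7*3)) = 51*(26 - 5*(-35 - 21)) = 51*(26 - 5*(-56)) = 51*(26 + 280) = 51*306 = 15606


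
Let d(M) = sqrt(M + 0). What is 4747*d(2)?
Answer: 4747*sqrt(2) ≈ 6713.3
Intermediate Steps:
d(M) = sqrt(M)
4747*d(2) = 4747*sqrt(2)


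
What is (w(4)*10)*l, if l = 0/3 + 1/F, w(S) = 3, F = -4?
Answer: -15/2 ≈ -7.5000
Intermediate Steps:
l = -¼ (l = 0/3 + 1/(-4) = 0*(⅓) + 1*(-¼) = 0 - ¼ = -¼ ≈ -0.25000)
(w(4)*10)*l = (3*10)*(-¼) = 30*(-¼) = -15/2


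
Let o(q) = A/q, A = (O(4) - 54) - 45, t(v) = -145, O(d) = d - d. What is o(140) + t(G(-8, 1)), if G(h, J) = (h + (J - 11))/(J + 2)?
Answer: -20399/140 ≈ -145.71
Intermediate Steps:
O(d) = 0
G(h, J) = (-11 + J + h)/(2 + J) (G(h, J) = (h + (-11 + J))/(2 + J) = (-11 + J + h)/(2 + J))
A = -99 (A = (0 - 54) - 45 = -54 - 45 = -99)
o(q) = -99/q
o(140) + t(G(-8, 1)) = -99/140 - 145 = -20399/140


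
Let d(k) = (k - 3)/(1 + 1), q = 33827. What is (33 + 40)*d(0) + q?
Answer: 67435/2 ≈ 33718.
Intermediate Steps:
d(k) = -3/2 + k/2 (d(k) = (-3 + k)/2 = (-3 + k)*(1/2) = -3/2 + k/2)
(33 + 40)*d(0) + q = (33 + 40)*(-3/2 + (1/2)*0) + 33827 = 73*(-3/2 + 0) + 33827 = 73*(-3/2) + 33827 = -219/2 + 33827 = 67435/2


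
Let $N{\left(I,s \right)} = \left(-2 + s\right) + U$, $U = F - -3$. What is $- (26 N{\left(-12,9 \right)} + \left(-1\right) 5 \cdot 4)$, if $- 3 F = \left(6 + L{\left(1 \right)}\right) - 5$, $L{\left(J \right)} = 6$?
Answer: $- \frac{538}{3} \approx -179.33$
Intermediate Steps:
$F = - \frac{7}{3}$ ($F = - \frac{\left(6 + 6\right) - 5}{3} = - \frac{12 - 5}{3} = \left(- \frac{1}{3}\right) 7 = - \frac{7}{3} \approx -2.3333$)
$U = \frac{2}{3}$ ($U = - \frac{7}{3} - -3 = - \frac{7}{3} + 3 = \frac{2}{3} \approx 0.66667$)
$N{\left(I,s \right)} = - \frac{4}{3} + s$ ($N{\left(I,s \right)} = \left(-2 + s\right) + \frac{2}{3} = - \frac{4}{3} + s$)
$- (26 N{\left(-12,9 \right)} + \left(-1\right) 5 \cdot 4) = - (26 \left(- \frac{4}{3} + 9\right) + \left(-1\right) 5 \cdot 4) = - (26 \cdot \frac{23}{3} - 20) = - (\frac{598}{3} - 20) = \left(-1\right) \frac{538}{3} = - \frac{538}{3}$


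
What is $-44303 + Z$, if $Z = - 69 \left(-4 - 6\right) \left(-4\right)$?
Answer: $-47063$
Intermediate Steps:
$Z = -2760$ ($Z = - 69 \left(\left(-10\right) \left(-4\right)\right) = \left(-69\right) 40 = -2760$)
$-44303 + Z = -44303 - 2760 = -47063$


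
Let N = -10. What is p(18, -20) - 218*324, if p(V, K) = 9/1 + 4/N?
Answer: -353117/5 ≈ -70623.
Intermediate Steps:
p(V, K) = 43/5 (p(V, K) = 9/1 + 4/(-10) = 9*1 + 4*(-⅒) = 9 - ⅖ = 43/5)
p(18, -20) - 218*324 = 43/5 - 218*324 = 43/5 - 70632 = -353117/5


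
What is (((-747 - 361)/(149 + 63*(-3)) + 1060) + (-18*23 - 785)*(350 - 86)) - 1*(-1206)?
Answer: -3142423/10 ≈ -3.1424e+5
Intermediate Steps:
(((-747 - 361)/(149 + 63*(-3)) + 1060) + (-18*23 - 785)*(350 - 86)) - 1*(-1206) = ((-1108/(149 - 189) + 1060) + (-414 - 785)*264) + 1206 = ((-1108/(-40) + 1060) - 1199*264) + 1206 = ((-1108*(-1/40) + 1060) - 316536) + 1206 = ((277/10 + 1060) - 316536) + 1206 = (10877/10 - 316536) + 1206 = -3154483/10 + 1206 = -3142423/10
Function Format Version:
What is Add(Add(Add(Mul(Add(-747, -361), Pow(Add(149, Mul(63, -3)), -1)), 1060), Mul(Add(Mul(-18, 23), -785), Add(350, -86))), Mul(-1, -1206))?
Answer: Rational(-3142423, 10) ≈ -3.1424e+5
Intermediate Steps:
Add(Add(Add(Mul(Add(-747, -361), Pow(Add(149, Mul(63, -3)), -1)), 1060), Mul(Add(Mul(-18, 23), -785), Add(350, -86))), Mul(-1, -1206)) = Add(Add(Add(Mul(-1108, Pow(Add(149, -189), -1)), 1060), Mul(Add(-414, -785), 264)), 1206) = Add(Add(Add(Mul(-1108, Pow(-40, -1)), 1060), Mul(-1199, 264)), 1206) = Add(Add(Add(Mul(-1108, Rational(-1, 40)), 1060), -316536), 1206) = Add(Add(Add(Rational(277, 10), 1060), -316536), 1206) = Add(Add(Rational(10877, 10), -316536), 1206) = Add(Rational(-3154483, 10), 1206) = Rational(-3142423, 10)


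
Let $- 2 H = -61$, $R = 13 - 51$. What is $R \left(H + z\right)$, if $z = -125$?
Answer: $3591$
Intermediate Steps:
$R = -38$ ($R = 13 - 51 = -38$)
$H = \frac{61}{2}$ ($H = \left(- \frac{1}{2}\right) \left(-61\right) = \frac{61}{2} \approx 30.5$)
$R \left(H + z\right) = - 38 \left(\frac{61}{2} - 125\right) = \left(-38\right) \left(- \frac{189}{2}\right) = 3591$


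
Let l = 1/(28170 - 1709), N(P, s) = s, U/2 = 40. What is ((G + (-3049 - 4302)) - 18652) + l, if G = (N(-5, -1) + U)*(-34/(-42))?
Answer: -14413835899/555681 ≈ -25939.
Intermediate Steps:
U = 80 (U = 2*40 = 80)
l = 1/26461 ≈ 3.7791e-5
G = 1343/21 (G = (-1 + 80)*(-34/(-42)) = 79*(-34*(-1/42)) = 79*(17/21) = 1343/21 ≈ 63.952)
((G + (-3049 - 4302)) - 18652) + l = ((1343/21 + (-3049 - 4302)) - 18652) + 1/26461 = ((1343/21 - 7351) - 18652) + 1/26461 = (-153028/21 - 18652) + 1/26461 = -544720/21 + 1/26461 = -14413835899/555681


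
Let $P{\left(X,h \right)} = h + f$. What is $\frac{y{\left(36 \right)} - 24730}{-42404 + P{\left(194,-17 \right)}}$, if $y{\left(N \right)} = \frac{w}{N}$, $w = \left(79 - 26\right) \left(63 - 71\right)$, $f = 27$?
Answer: $\frac{111338}{190773} \approx 0.58362$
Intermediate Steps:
$w = -424$ ($w = 53 \left(-8\right) = -424$)
$P{\left(X,h \right)} = 27 + h$ ($P{\left(X,h \right)} = h + 27 = 27 + h$)
$y{\left(N \right)} = - \frac{424}{N}$
$\frac{y{\left(36 \right)} - 24730}{-42404 + P{\left(194,-17 \right)}} = \frac{- \frac{424}{36} - 24730}{-42404 + \left(27 - 17\right)} = \frac{\left(-424\right) \frac{1}{36} - 24730}{-42404 + 10} = \frac{- \frac{106}{9} - 24730}{-42394} = \left(- \frac{222676}{9}\right) \left(- \frac{1}{42394}\right) = \frac{111338}{190773}$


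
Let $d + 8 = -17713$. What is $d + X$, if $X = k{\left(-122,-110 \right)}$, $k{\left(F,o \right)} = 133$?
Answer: $-17588$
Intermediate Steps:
$X = 133$
$d = -17721$ ($d = -8 - 17713 = -17721$)
$d + X = -17721 + 133 = -17588$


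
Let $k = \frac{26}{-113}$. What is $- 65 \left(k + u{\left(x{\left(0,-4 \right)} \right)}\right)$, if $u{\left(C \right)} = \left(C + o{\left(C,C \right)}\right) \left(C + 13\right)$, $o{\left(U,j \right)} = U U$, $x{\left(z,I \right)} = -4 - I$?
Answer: $\frac{1690}{113} \approx 14.956$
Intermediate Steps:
$k = - \frac{26}{113}$ ($k = 26 \left(- \frac{1}{113}\right) = - \frac{26}{113} \approx -0.23009$)
$o{\left(U,j \right)} = U^{2}$
$u{\left(C \right)} = \left(13 + C\right) \left(C + C^{2}\right)$ ($u{\left(C \right)} = \left(C + C^{2}\right) \left(C + 13\right) = \left(C + C^{2}\right) \left(13 + C\right) = \left(13 + C\right) \left(C + C^{2}\right)$)
$- 65 \left(k + u{\left(x{\left(0,-4 \right)} \right)}\right) = - 65 \left(- \frac{26}{113} + \left(-4 - -4\right) \left(13 + \left(-4 - -4\right)^{2} + 14 \left(-4 - -4\right)\right)\right) = - 65 \left(- \frac{26}{113} + \left(-4 + 4\right) \left(13 + \left(-4 + 4\right)^{2} + 14 \left(-4 + 4\right)\right)\right) = - 65 \left(- \frac{26}{113} + 0 \left(13 + 0^{2} + 14 \cdot 0\right)\right) = - 65 \left(- \frac{26}{113} + 0 \left(13 + 0 + 0\right)\right) = - 65 \left(- \frac{26}{113} + 0 \cdot 13\right) = - 65 \left(- \frac{26}{113} + 0\right) = \left(-65\right) \left(- \frac{26}{113}\right) = \frac{1690}{113}$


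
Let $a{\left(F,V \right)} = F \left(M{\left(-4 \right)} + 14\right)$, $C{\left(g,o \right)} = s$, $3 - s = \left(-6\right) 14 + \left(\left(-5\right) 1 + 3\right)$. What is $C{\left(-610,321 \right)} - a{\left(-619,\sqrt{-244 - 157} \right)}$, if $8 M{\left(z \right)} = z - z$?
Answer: $8755$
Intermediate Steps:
$M{\left(z \right)} = 0$ ($M{\left(z \right)} = \frac{z - z}{8} = \frac{1}{8} \cdot 0 = 0$)
$s = 89$ ($s = 3 - \left(\left(-6\right) 14 + \left(\left(-5\right) 1 + 3\right)\right) = 3 - \left(-84 + \left(-5 + 3\right)\right) = 3 - \left(-84 - 2\right) = 3 - -86 = 3 + 86 = 89$)
$C{\left(g,o \right)} = 89$
$a{\left(F,V \right)} = 14 F$ ($a{\left(F,V \right)} = F \left(0 + 14\right) = F 14 = 14 F$)
$C{\left(-610,321 \right)} - a{\left(-619,\sqrt{-244 - 157} \right)} = 89 - 14 \left(-619\right) = 89 - -8666 = 89 + 8666 = 8755$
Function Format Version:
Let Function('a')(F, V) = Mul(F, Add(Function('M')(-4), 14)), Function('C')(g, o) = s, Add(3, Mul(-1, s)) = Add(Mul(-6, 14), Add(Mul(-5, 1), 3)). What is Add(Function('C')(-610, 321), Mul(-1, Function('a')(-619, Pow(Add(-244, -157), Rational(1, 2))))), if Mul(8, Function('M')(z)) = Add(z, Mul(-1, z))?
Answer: 8755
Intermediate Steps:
Function('M')(z) = 0 (Function('M')(z) = Mul(Rational(1, 8), Add(z, Mul(-1, z))) = Mul(Rational(1, 8), 0) = 0)
s = 89 (s = Add(3, Mul(-1, Add(Mul(-6, 14), Add(Mul(-5, 1), 3)))) = Add(3, Mul(-1, Add(-84, Add(-5, 3)))) = Add(3, Mul(-1, Add(-84, -2))) = Add(3, Mul(-1, -86)) = Add(3, 86) = 89)
Function('C')(g, o) = 89
Function('a')(F, V) = Mul(14, F) (Function('a')(F, V) = Mul(F, Add(0, 14)) = Mul(F, 14) = Mul(14, F))
Add(Function('C')(-610, 321), Mul(-1, Function('a')(-619, Pow(Add(-244, -157), Rational(1, 2))))) = Add(89, Mul(-1, Mul(14, -619))) = Add(89, Mul(-1, -8666)) = Add(89, 8666) = 8755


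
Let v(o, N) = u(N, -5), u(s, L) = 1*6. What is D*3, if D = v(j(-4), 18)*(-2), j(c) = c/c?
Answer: -36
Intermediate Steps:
j(c) = 1
u(s, L) = 6
v(o, N) = 6
D = -12 (D = 6*(-2) = -12)
D*3 = -12*3 = -36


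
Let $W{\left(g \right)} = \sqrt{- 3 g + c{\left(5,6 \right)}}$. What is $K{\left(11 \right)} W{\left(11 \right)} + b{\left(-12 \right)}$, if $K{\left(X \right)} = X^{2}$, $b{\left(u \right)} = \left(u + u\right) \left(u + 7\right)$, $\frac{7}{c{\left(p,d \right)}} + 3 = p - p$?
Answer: $120 + \frac{121 i \sqrt{318}}{3} \approx 120.0 + 719.25 i$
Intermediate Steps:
$c{\left(p,d \right)} = - \frac{7}{3}$ ($c{\left(p,d \right)} = \frac{7}{-3 + \left(p - p\right)} = \frac{7}{-3 + 0} = \frac{7}{-3} = 7 \left(- \frac{1}{3}\right) = - \frac{7}{3}$)
$b{\left(u \right)} = 2 u \left(7 + u\right)$
$W{\left(g \right)} = \sqrt{- \frac{7}{3} - 3 g}$ ($W{\left(g \right)} = \sqrt{- 3 g - \frac{7}{3}} = \sqrt{- \frac{7}{3} - 3 g}$)
$K{\left(11 \right)} W{\left(11 \right)} + b{\left(-12 \right)} = 11^{2} \frac{\sqrt{-21 - 297}}{3} + 2 \left(-12\right) \left(7 - 12\right) = 121 \frac{\sqrt{-21 - 297}}{3} + 2 \left(-12\right) \left(-5\right) = 121 \frac{\sqrt{-318}}{3} + 120 = 121 \frac{i \sqrt{318}}{3} + 120 = \frac{121 i \sqrt{318}}{3} + 120 = 120 + \frac{121 i \sqrt{318}}{3}$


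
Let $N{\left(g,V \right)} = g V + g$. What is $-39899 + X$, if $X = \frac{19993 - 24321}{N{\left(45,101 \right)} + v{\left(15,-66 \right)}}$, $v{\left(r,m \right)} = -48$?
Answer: $- \frac{90612793}{2271} \approx -39900.0$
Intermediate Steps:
$N{\left(g,V \right)} = g + V g$ ($N{\left(g,V \right)} = V g + g = g + V g$)
$X = - \frac{2164}{2271}$ ($X = \frac{19993 - 24321}{45 \left(1 + 101\right) - 48} = - \frac{4328}{45 \cdot 102 - 48} = - \frac{4328}{4590 - 48} = - \frac{4328}{4542} = \left(-4328\right) \frac{1}{4542} = - \frac{2164}{2271} \approx -0.95288$)
$-39899 + X = -39899 - \frac{2164}{2271} = - \frac{90612793}{2271}$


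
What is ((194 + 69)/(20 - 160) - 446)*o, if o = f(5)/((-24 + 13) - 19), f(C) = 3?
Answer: 62703/1400 ≈ 44.788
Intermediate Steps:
o = -⅒ (o = 3/((-24 + 13) - 19) = 3/(-11 - 19) = 3/(-30) = -1/30*3 = -⅒ ≈ -0.10000)
((194 + 69)/(20 - 160) - 446)*o = ((194 + 69)/(20 - 160) - 446)*(-⅒) = (263/(-140) - 446)*(-⅒) = (263*(-1/140) - 446)*(-⅒) = (-263/140 - 446)*(-⅒) = -62703/140*(-⅒) = 62703/1400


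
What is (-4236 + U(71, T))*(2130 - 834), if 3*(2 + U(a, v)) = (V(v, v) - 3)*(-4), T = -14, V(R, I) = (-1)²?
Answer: -5488992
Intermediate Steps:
V(R, I) = 1
U(a, v) = ⅔ (U(a, v) = -2 + ((1 - 3)*(-4))/3 = -2 + (-2*(-4))/3 = -2 + (⅓)*8 = -2 + 8/3 = ⅔)
(-4236 + U(71, T))*(2130 - 834) = (-4236 + ⅔)*(2130 - 834) = -12706/3*1296 = -5488992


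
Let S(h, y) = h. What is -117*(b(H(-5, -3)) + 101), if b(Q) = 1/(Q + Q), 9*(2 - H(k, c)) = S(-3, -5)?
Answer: -165789/14 ≈ -11842.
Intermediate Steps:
H(k, c) = 7/3 (H(k, c) = 2 - ⅑*(-3) = 2 + ⅓ = 7/3)
b(Q) = 1/(2*Q)
-117*(b(H(-5, -3)) + 101) = -117*(1/(2*(7/3)) + 101) = -117*((½)*(3/7) + 101) = -117*(3/14 + 101) = -117*1417/14 = -165789/14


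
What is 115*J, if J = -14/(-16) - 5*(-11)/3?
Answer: 53015/24 ≈ 2209.0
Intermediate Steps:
J = 461/24 (J = -14*(-1/16) + 55*(1/3) = 7/8 + 55/3 = 461/24 ≈ 19.208)
115*J = 115*(461/24) = 53015/24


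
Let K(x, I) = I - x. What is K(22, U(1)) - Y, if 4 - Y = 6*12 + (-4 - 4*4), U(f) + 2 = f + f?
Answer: 26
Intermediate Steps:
U(f) = -2 + 2*f (U(f) = -2 + (f + f) = -2 + 2*f)
Y = -48 (Y = 4 - (6*12 + (-4 - 4*4)) = 4 - (72 + (-4 - 16)) = 4 - (72 - 20) = 4 - 1*52 = 4 - 52 = -48)
K(22, U(1)) - Y = ((-2 + 2*1) - 1*22) - 1*(-48) = ((-2 + 2) - 22) + 48 = (0 - 22) + 48 = -22 + 48 = 26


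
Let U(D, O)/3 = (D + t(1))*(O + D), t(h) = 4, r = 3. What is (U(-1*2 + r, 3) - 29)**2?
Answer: 961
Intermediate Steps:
U(D, O) = 3*(4 + D)*(D + O) (U(D, O) = 3*((D + 4)*(O + D)) = 3*((4 + D)*(D + O)) = 3*(4 + D)*(D + O))
(U(-1*2 + r, 3) - 29)**2 = ((3*(-1*2 + 3)**2 + 12*(-1*2 + 3) + 12*3 + 3*(-1*2 + 3)*3) - 29)**2 = ((3*(-2 + 3)**2 + 12*(-2 + 3) + 36 + 3*(-2 + 3)*3) - 29)**2 = ((3*1**2 + 12*1 + 36 + 3*1*3) - 29)**2 = ((3*1 + 12 + 36 + 9) - 29)**2 = ((3 + 12 + 36 + 9) - 29)**2 = (60 - 29)**2 = 31**2 = 961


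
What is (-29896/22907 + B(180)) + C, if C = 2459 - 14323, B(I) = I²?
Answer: 470388256/22907 ≈ 20535.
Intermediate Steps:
C = -11864
(-29896/22907 + B(180)) + C = (-29896/22907 + 180²) - 11864 = (-29896*1/22907 + 32400) - 11864 = (-29896/22907 + 32400) - 11864 = 742156904/22907 - 11864 = 470388256/22907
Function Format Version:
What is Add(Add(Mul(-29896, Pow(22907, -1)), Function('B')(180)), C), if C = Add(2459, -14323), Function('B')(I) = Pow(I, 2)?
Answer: Rational(470388256, 22907) ≈ 20535.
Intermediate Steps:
C = -11864
Add(Add(Mul(-29896, Pow(22907, -1)), Function('B')(180)), C) = Add(Add(Mul(-29896, Pow(22907, -1)), Pow(180, 2)), -11864) = Add(Add(Mul(-29896, Rational(1, 22907)), 32400), -11864) = Add(Add(Rational(-29896, 22907), 32400), -11864) = Add(Rational(742156904, 22907), -11864) = Rational(470388256, 22907)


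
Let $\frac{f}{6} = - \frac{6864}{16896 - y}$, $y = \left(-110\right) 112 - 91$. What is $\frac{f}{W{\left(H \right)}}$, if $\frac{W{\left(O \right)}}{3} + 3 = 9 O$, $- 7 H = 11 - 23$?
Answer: $- \frac{32032}{849903} \approx -0.037689$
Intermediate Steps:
$y = -12411$ ($y = -12320 - 91 = -12411$)
$H = \frac{12}{7}$ ($H = - \frac{11 - 23}{7} = \left(- \frac{1}{7}\right) \left(-12\right) = \frac{12}{7} \approx 1.7143$)
$W{\left(O \right)} = -9 + 27 O$ ($W{\left(O \right)} = -9 + 3 \cdot 9 O = -9 + 27 O$)
$f = - \frac{13728}{9769}$ ($f = 6 \left(- \frac{6864}{16896 - -12411}\right) = 6 \left(- \frac{6864}{16896 + 12411}\right) = 6 \left(- \frac{6864}{29307}\right) = 6 \left(\left(-6864\right) \frac{1}{29307}\right) = 6 \left(- \frac{2288}{9769}\right) = - \frac{13728}{9769} \approx -1.4053$)
$\frac{f}{W{\left(H \right)}} = - \frac{13728}{9769 \left(-9 + 27 \cdot \frac{12}{7}\right)} = - \frac{13728}{9769 \left(-9 + \frac{324}{7}\right)} = - \frac{13728}{9769 \cdot \frac{261}{7}} = \left(- \frac{13728}{9769}\right) \frac{7}{261} = - \frac{32032}{849903}$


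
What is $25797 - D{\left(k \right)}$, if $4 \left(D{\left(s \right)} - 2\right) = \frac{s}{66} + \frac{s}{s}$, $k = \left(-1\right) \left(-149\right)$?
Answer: $\frac{6809665}{264} \approx 25794.0$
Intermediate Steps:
$k = 149$
$D{\left(s \right)} = \frac{9}{4} + \frac{s}{264}$ ($D{\left(s \right)} = 2 + \frac{\frac{s}{66} + \frac{s}{s}}{4} = 2 + \frac{s \frac{1}{66} + 1}{4} = 2 + \frac{\frac{s}{66} + 1}{4} = 2 + \frac{1 + \frac{s}{66}}{4} = 2 + \left(\frac{1}{4} + \frac{s}{264}\right) = \frac{9}{4} + \frac{s}{264}$)
$25797 - D{\left(k \right)} = 25797 - \left(\frac{9}{4} + \frac{1}{264} \cdot 149\right) = 25797 - \left(\frac{9}{4} + \frac{149}{264}\right) = 25797 - \frac{743}{264} = \frac{6809665}{264}$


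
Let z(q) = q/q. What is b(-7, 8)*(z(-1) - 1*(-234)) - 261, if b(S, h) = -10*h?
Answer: -19061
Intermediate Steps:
z(q) = 1
b(-7, 8)*(z(-1) - 1*(-234)) - 261 = (-10*8)*(1 - 1*(-234)) - 261 = -80*(1 + 234) - 261 = -80*235 - 261 = -18800 - 261 = -19061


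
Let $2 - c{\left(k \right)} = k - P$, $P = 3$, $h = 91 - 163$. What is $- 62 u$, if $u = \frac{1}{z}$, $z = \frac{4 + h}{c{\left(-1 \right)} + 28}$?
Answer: $31$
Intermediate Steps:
$h = -72$
$c{\left(k \right)} = 5 - k$ ($c{\left(k \right)} = 2 - \left(k - 3\right) = 2 - \left(-3 + k\right) = 5 - k$)
$z = -2$ ($z = \frac{4 - 72}{\left(5 - -1\right) + 28} = - \frac{68}{\left(5 + 1\right) + 28} = - \frac{68}{6 + 28} = - \frac{68}{34} = \left(-68\right) \frac{1}{34} = -2$)
$u = - \frac{1}{2}$ ($u = \frac{1}{-2} = - \frac{1}{2} \approx -0.5$)
$- 62 u = \left(-62\right) \left(- \frac{1}{2}\right) = 31$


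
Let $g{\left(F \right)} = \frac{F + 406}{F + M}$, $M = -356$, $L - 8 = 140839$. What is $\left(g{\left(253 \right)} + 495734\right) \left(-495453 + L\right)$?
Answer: $- \frac{18106162147458}{103} \approx -1.7579 \cdot 10^{11}$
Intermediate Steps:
$L = 140847$ ($L = 8 + 140839 = 140847$)
$g{\left(F \right)} = \frac{406 + F}{-356 + F}$ ($g{\left(F \right)} = \frac{F + 406}{F - 356} = \frac{406 + F}{-356 + F}$)
$\left(g{\left(253 \right)} + 495734\right) \left(-495453 + L\right) = \left(\frac{406 + 253}{-356 + 253} + 495734\right) \left(-495453 + 140847\right) = \left(\frac{1}{-103} \cdot 659 + 495734\right) \left(-354606\right) = \left(\left(- \frac{1}{103}\right) 659 + 495734\right) \left(-354606\right) = \left(- \frac{659}{103} + 495734\right) \left(-354606\right) = \frac{51059943}{103} \left(-354606\right) = - \frac{18106162147458}{103}$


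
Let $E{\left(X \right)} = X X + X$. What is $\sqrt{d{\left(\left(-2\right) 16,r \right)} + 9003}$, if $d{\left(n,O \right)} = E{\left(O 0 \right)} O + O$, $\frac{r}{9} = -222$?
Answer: $\sqrt{7005} \approx 83.696$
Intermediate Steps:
$r = -1998$ ($r = 9 \left(-222\right) = -1998$)
$E{\left(X \right)} = X + X^{2}$ ($E{\left(X \right)} = X^{2} + X = X + X^{2}$)
$d{\left(n,O \right)} = O$ ($d{\left(n,O \right)} = O 0 \left(1 + O 0\right) O + O = 0 \left(1 + 0\right) O + O = 0 \cdot 1 O + O = 0 O + O = 0 + O = O$)
$\sqrt{d{\left(\left(-2\right) 16,r \right)} + 9003} = \sqrt{-1998 + 9003} = \sqrt{7005}$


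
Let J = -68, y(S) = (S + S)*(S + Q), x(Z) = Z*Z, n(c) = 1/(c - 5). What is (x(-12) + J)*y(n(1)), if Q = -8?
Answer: 627/2 ≈ 313.50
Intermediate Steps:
n(c) = 1/(-5 + c)
x(Z) = Z**2
y(S) = 2*S*(-8 + S) (y(S) = (S + S)*(S - 8) = (2*S)*(-8 + S) = 2*S*(-8 + S))
(x(-12) + J)*y(n(1)) = ((-12)**2 - 68)*(2*(-8 + 1/(-5 + 1))/(-5 + 1)) = (144 - 68)*(2*(-8 + 1/(-4))/(-4)) = 76*(2*(-1/4)*(-8 - 1/4)) = 76*(2*(-1/4)*(-33/4)) = 76*(33/8) = 627/2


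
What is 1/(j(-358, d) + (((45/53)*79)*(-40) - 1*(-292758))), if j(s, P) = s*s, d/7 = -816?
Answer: 53/22166666 ≈ 2.3910e-6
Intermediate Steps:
d = -5712 (d = 7*(-816) = -5712)
j(s, P) = s**2
1/(j(-358, d) + (((45/53)*79)*(-40) - 1*(-292758))) = 1/((-358)**2 + (((45/53)*79)*(-40) - 1*(-292758))) = 1/(128164 + (((45*(1/53))*79)*(-40) + 292758)) = 1/(128164 + (((45/53)*79)*(-40) + 292758)) = 1/(128164 + ((3555/53)*(-40) + 292758)) = 1/(128164 + (-142200/53 + 292758)) = 1/(128164 + 15373974/53) = 1/(22166666/53) = 53/22166666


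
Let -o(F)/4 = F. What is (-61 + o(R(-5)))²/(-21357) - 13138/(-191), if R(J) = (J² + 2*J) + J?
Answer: 278639875/4079187 ≈ 68.308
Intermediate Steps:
R(J) = J² + 3*J
o(F) = -4*F
(-61 + o(R(-5)))²/(-21357) - 13138/(-191) = (-61 - (-20)*(3 - 5))²/(-21357) - 13138/(-191) = (-61 - (-20)*(-2))²*(-1/21357) - 13138*(-1/191) = (-61 - 4*10)²*(-1/21357) + 13138/191 = (-61 - 40)²*(-1/21357) + 13138/191 = (-101)²*(-1/21357) + 13138/191 = 10201*(-1/21357) + 13138/191 = -10201/21357 + 13138/191 = 278639875/4079187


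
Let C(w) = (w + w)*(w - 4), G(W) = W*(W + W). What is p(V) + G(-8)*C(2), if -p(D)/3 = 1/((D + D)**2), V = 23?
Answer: -2166787/2116 ≈ -1024.0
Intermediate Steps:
G(W) = 2*W**2 (G(W) = W*(2*W) = 2*W**2)
C(w) = 2*w*(-4 + w) (C(w) = (2*w)*(-4 + w) = 2*w*(-4 + w))
p(D) = -3/(4*D**2) (p(D) = -3/(D + D)**2 = -3*1/(4*D**2) = -3/(4*D**2))
p(V) + G(-8)*C(2) = -3/4/23**2 + (2*(-8)**2)*(2*2*(-4 + 2)) = -3/4*1/529 + (2*64)*(2*2*(-2)) = -3/2116 + 128*(-8) = -3/2116 - 1024 = -2166787/2116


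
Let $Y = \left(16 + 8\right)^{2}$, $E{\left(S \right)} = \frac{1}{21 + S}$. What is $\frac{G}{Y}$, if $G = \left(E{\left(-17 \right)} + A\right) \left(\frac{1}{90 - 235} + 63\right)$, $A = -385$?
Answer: $- \frac{780957}{18560} \approx -42.077$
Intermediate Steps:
$G = - \frac{7028613}{290}$ ($G = \left(\frac{1}{21 - 17} - 385\right) \left(\frac{1}{90 - 235} + 63\right) = \left(\frac{1}{4} - 385\right) \left(\frac{1}{-145} + 63\right) = \left(\frac{1}{4} - 385\right) \left(- \frac{1}{145} + 63\right) = \left(- \frac{1539}{4}\right) \frac{9134}{145} = - \frac{7028613}{290} \approx -24237.0$)
$Y = 576$ ($Y = 24^{2} = 576$)
$\frac{G}{Y} = - \frac{7028613}{290 \cdot 576} = \left(- \frac{7028613}{290}\right) \frac{1}{576} = - \frac{780957}{18560}$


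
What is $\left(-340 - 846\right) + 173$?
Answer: $-1013$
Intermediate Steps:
$\left(-340 - 846\right) + 173 = -1186 + 173 = -1013$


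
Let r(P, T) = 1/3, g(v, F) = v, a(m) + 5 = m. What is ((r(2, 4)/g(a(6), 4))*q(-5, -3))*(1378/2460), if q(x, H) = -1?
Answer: -689/3690 ≈ -0.18672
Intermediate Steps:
a(m) = -5 + m
r(P, T) = ⅓
((r(2, 4)/g(a(6), 4))*q(-5, -3))*(1378/2460) = ((1/(3*(-5 + 6)))*(-1))*(1378/2460) = (((⅓)/1)*(-1))*(1378*(1/2460)) = (((⅓)*1)*(-1))*(689/1230) = ((⅓)*(-1))*(689/1230) = -⅓*689/1230 = -689/3690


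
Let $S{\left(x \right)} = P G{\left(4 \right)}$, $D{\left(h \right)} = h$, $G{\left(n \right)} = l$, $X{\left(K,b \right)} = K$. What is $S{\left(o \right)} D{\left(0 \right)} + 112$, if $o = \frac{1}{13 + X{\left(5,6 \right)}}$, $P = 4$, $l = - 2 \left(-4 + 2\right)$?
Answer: $112$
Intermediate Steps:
$l = 4$ ($l = \left(-2\right) \left(-2\right) = 4$)
$G{\left(n \right)} = 4$
$o = \frac{1}{18}$ ($o = \frac{1}{13 + 5} = \frac{1}{18} \approx 0.055556$)
$S{\left(x \right)} = 16$ ($S{\left(x \right)} = 4 \cdot 4 = 16$)
$S{\left(o \right)} D{\left(0 \right)} + 112 = 16 \cdot 0 + 112 = 0 + 112 = 112$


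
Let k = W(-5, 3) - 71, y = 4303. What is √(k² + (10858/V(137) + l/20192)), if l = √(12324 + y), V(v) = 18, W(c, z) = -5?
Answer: √(1463015519552 + 11358*√16627)/15144 ≈ 79.870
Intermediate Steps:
k = -76 (k = -5 - 71 = -76)
l = √16627 (l = √(12324 + 4303) = √16627 ≈ 128.95)
√(k² + (10858/V(137) + l/20192)) = √((-76)² + (10858/18 + √16627/20192)) = √(5776 + (10858*(1/18) + √16627*(1/20192))) = √(5776 + (5429/9 + √16627/20192)) = √(57413/9 + √16627/20192)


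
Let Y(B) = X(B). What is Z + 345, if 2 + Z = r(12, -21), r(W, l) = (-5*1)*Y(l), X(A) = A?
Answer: 448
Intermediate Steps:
Y(B) = B
r(W, l) = -5*l (r(W, l) = (-5*1)*l = -5*l)
Z = 103 (Z = -2 - 5*(-21) = -2 + 105 = 103)
Z + 345 = 103 + 345 = 448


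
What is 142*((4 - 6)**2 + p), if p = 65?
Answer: 9798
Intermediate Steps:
142*((4 - 6)**2 + p) = 142*((4 - 6)**2 + 65) = 142*((-2)**2 + 65) = 142*(4 + 65) = 142*69 = 9798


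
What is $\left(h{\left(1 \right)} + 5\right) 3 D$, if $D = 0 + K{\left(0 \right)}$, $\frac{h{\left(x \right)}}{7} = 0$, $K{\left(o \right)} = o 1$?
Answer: $0$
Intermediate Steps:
$K{\left(o \right)} = o$
$h{\left(x \right)} = 0$ ($h{\left(x \right)} = 7 \cdot 0 = 0$)
$D = 0$ ($D = 0 + 0 = 0$)
$\left(h{\left(1 \right)} + 5\right) 3 D = \left(0 + 5\right) 3 \cdot 0 = 5 \cdot 3 \cdot 0 = 15 \cdot 0 = 0$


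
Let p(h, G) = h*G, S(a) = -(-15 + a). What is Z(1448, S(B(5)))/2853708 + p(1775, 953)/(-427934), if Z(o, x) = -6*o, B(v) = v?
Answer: -30967814107/7828196662 ≈ -3.9559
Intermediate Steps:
S(a) = 15 - a
p(h, G) = G*h
Z(1448, S(B(5)))/2853708 + p(1775, 953)/(-427934) = -6*1448/2853708 + (953*1775)/(-427934) = -8688*1/2853708 + 1691575*(-1/427934) = -724/237809 - 1691575/427934 = -30967814107/7828196662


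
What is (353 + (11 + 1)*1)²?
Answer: 133225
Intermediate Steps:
(353 + (11 + 1)*1)² = (353 + 12*1)² = (353 + 12)² = 365² = 133225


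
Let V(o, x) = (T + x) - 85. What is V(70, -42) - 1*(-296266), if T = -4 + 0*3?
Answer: 296135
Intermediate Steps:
T = -4 (T = -4 + 0 = -4)
V(o, x) = -89 + x (V(o, x) = (-4 + x) - 85 = -89 + x)
V(70, -42) - 1*(-296266) = (-89 - 42) - 1*(-296266) = -131 + 296266 = 296135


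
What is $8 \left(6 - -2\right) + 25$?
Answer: $89$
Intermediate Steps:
$8 \left(6 - -2\right) + 25 = 8 \left(6 + 2\right) + 25 = 8 \cdot 8 + 25 = 64 + 25 = 89$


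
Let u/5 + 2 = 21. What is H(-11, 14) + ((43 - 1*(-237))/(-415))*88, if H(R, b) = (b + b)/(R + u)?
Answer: -14701/249 ≈ -59.040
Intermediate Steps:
u = 95 (u = -10 + 5*21 = -10 + 105 = 95)
H(R, b) = 2*b/(95 + R) (H(R, b) = (b + b)/(R + 95) = (2*b)/(95 + R) = 2*b/(95 + R))
H(-11, 14) + ((43 - 1*(-237))/(-415))*88 = 2*14/(95 - 11) + ((43 - 1*(-237))/(-415))*88 = 2*14/84 + ((43 + 237)*(-1/415))*88 = 2*14*(1/84) + (280*(-1/415))*88 = 1/3 - 56/83*88 = 1/3 - 4928/83 = -14701/249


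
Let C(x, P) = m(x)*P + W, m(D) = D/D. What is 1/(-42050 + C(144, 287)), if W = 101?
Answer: -1/41662 ≈ -2.4003e-5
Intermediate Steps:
m(D) = 1
C(x, P) = 101 + P (C(x, P) = 1*P + 101 = P + 101 = 101 + P)
1/(-42050 + C(144, 287)) = 1/(-42050 + (101 + 287)) = 1/(-42050 + 388) = 1/(-41662) = -1/41662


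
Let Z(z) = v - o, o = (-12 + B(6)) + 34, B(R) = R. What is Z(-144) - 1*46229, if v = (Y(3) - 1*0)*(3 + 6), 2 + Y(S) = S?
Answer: -46248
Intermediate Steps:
Y(S) = -2 + S
v = 9 (v = ((-2 + 3) - 1*0)*(3 + 6) = (1 + 0)*9 = 1*9 = 9)
o = 28 (o = (-12 + 6) + 34 = -6 + 34 = 28)
Z(z) = -19 (Z(z) = 9 - 1*28 = 9 - 28 = -19)
Z(-144) - 1*46229 = -19 - 1*46229 = -19 - 46229 = -46248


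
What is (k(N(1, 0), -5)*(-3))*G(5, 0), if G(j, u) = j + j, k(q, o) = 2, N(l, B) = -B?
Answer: -60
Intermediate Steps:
G(j, u) = 2*j
(k(N(1, 0), -5)*(-3))*G(5, 0) = (2*(-3))*(2*5) = -6*10 = -60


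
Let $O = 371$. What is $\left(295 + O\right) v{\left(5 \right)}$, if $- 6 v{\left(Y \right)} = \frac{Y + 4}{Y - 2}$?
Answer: $-333$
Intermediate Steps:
$v{\left(Y \right)} = - \frac{4 + Y}{6 \left(-2 + Y\right)}$ ($v{\left(Y \right)} = - \frac{\left(Y + 4\right) \frac{1}{Y - 2}}{6} = - \frac{\left(4 + Y\right) \frac{1}{-2 + Y}}{6} = - \frac{\frac{1}{-2 + Y} \left(4 + Y\right)}{6} = - \frac{4 + Y}{6 \left(-2 + Y\right)}$)
$\left(295 + O\right) v{\left(5 \right)} = \left(295 + 371\right) \frac{-4 - 5}{6 \left(-2 + 5\right)} = 666 \frac{-4 - 5}{6 \cdot 3} = 666 \cdot \frac{1}{6} \cdot \frac{1}{3} \left(-9\right) = 666 \left(- \frac{1}{2}\right) = -333$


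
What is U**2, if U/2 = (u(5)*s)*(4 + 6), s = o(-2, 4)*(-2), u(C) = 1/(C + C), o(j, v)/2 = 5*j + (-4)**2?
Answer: 2304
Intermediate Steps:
o(j, v) = 32 + 10*j (o(j, v) = 2*(5*j + (-4)**2) = 2*(5*j + 16) = 2*(16 + 5*j) = 32 + 10*j)
u(C) = 1/(2*C)
s = -24 (s = (32 + 10*(-2))*(-2) = (32 - 20)*(-2) = 12*(-2) = -24)
U = -48 (U = 2*((((1/2)/5)*(-24))*(4 + 6)) = 2*((((1/2)*(1/5))*(-24))*10) = 2*(((1/10)*(-24))*10) = 2*(-12/5*10) = 2*(-24) = -48)
U**2 = (-48)**2 = 2304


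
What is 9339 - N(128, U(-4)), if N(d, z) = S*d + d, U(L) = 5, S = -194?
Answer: 34043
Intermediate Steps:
N(d, z) = -193*d (N(d, z) = -194*d + d = -193*d)
9339 - N(128, U(-4)) = 9339 - (-193)*128 = 9339 - 1*(-24704) = 9339 + 24704 = 34043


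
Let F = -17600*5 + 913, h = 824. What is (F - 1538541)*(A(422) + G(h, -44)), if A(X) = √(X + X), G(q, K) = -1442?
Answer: 2344155576 - 3251256*√211 ≈ 2.2969e+9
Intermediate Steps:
A(X) = √2*√X (A(X) = √(2*X) = √2*√X)
F = -87087 (F = -440*200 + 913 = -88000 + 913 = -87087)
(F - 1538541)*(A(422) + G(h, -44)) = (-87087 - 1538541)*(√2*√422 - 1442) = -1625628*(2*√211 - 1442) = -1625628*(-1442 + 2*√211) = 2344155576 - 3251256*√211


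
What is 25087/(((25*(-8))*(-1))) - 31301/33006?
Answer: 410880661/3300600 ≈ 124.49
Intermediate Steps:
25087/(((25*(-8))*(-1))) - 31301/33006 = 25087/((-200*(-1))) - 31301*1/33006 = 25087/200 - 31301/33006 = 410880661/3300600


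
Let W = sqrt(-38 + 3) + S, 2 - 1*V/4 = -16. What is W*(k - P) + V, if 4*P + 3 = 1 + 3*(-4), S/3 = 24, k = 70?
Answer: 5364 + 147*I*sqrt(35)/2 ≈ 5364.0 + 434.83*I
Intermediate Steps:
V = 72 (V = 8 - 4*(-16) = 8 + 64 = 72)
S = 72 (S = 3*24 = 72)
W = 72 + I*sqrt(35) (W = sqrt(-38 + 3) + 72 = sqrt(-35) + 72 = I*sqrt(35) + 72 = 72 + I*sqrt(35) ≈ 72.0 + 5.9161*I)
P = -7/2 (P = -3/4 + (1 + 3*(-4))/4 = -3/4 + (1 - 12)/4 = -3/4 + (1/4)*(-11) = -3/4 - 11/4 = -7/2 ≈ -3.5000)
W*(k - P) + V = (72 + I*sqrt(35))*(70 - 1*(-7/2)) + 72 = (72 + I*sqrt(35))*(70 + 7/2) + 72 = (72 + I*sqrt(35))*(147/2) + 72 = (5292 + 147*I*sqrt(35)/2) + 72 = 5364 + 147*I*sqrt(35)/2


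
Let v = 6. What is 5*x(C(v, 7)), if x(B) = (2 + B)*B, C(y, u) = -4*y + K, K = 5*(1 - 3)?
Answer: 5440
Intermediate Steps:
K = -10 (K = 5*(-2) = -10)
C(y, u) = -10 - 4*y (C(y, u) = -4*y - 10 = -10 - 4*y)
x(B) = B*(2 + B)
5*x(C(v, 7)) = 5*((-10 - 4*6)*(2 + (-10 - 4*6))) = 5*((-10 - 24)*(2 + (-10 - 24))) = 5*(-34*(2 - 34)) = 5*(-34*(-32)) = 5*1088 = 5440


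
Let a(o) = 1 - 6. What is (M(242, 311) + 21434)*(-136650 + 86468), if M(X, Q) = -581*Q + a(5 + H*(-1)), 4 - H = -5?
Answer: 7992085684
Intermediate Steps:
H = 9 (H = 4 - 1*(-5) = 4 + 5 = 9)
a(o) = -5
M(X, Q) = -5 - 581*Q (M(X, Q) = -581*Q - 5 = -5 - 581*Q)
(M(242, 311) + 21434)*(-136650 + 86468) = ((-5 - 581*311) + 21434)*(-136650 + 86468) = ((-5 - 180691) + 21434)*(-50182) = (-180696 + 21434)*(-50182) = -159262*(-50182) = 7992085684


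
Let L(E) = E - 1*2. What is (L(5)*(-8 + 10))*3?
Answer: 18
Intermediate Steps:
L(E) = -2 + E (L(E) = E - 2 = -2 + E)
(L(5)*(-8 + 10))*3 = ((-2 + 5)*(-8 + 10))*3 = (3*2)*3 = 6*3 = 18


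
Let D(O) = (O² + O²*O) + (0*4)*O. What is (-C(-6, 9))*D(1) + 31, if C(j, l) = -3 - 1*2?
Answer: 41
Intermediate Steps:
C(j, l) = -5 (C(j, l) = -3 - 2 = -5)
D(O) = O² + O³ (D(O) = (O² + O³) + 0*O = (O² + O³) + 0 = O² + O³)
(-C(-6, 9))*D(1) + 31 = (-1*(-5))*(1²*(1 + 1)) + 31 = 5*(1*2) + 31 = 5*2 + 31 = 10 + 31 = 41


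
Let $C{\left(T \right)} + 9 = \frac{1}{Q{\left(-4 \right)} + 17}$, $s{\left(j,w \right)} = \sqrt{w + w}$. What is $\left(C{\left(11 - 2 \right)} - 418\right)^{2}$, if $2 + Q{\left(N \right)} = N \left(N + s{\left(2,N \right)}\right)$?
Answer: $\frac{16 \left(5651772 \sqrt{2} + 9490849 i\right)}{496 \sqrt{2} + 833 i} \approx 1.823 \cdot 10^{5} - 8.8717 i$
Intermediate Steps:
$s{\left(j,w \right)} = \sqrt{2} \sqrt{w}$ ($s{\left(j,w \right)} = \sqrt{2 w} = \sqrt{2} \sqrt{w}$)
$Q{\left(N \right)} = -2 + N \left(N + \sqrt{2} \sqrt{N}\right)$
$C{\left(T \right)} = -9 + \frac{1}{31 - 8 i \sqrt{2}}$ ($C{\left(T \right)} = -9 + \frac{1}{\left(-2 + \left(-4\right)^{2} + \sqrt{2} \left(-4\right)^{\frac{3}{2}}\right) + 17} = -9 + \frac{1}{\left(-2 + 16 + \sqrt{2} \left(- 8 i\right)\right) + 17} = -9 + \frac{1}{\left(-2 + 16 - 8 i \sqrt{2}\right) + 17} = -9 + \frac{1}{\left(14 - 8 i \sqrt{2}\right) + 17} = -9 + \frac{1}{31 - 8 i \sqrt{2}}$)
$\left(C{\left(11 - 2 \right)} - 418\right)^{2} = \left(\left(- \frac{9770}{1089} + \frac{8 i \sqrt{2}}{1089}\right) - 418\right)^{2} = \left(- \frac{464972}{1089} + \frac{8 i \sqrt{2}}{1089}\right)^{2}$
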